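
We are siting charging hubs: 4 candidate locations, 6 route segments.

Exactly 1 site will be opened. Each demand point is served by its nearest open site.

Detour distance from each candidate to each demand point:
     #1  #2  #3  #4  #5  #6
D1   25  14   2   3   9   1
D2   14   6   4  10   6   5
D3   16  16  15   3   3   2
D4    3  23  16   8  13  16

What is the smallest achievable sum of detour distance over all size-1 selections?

Open {D2}.
  #1→D2 14, #2→D2 6, #3→D2 4, #4→D2 10, #5→D2 6, #6→D2 5  ⇒ total 45.
Compare {D1}: total 54.
Compare {D3}: total 55.
No size-1 selection does better; minimum is 45.

45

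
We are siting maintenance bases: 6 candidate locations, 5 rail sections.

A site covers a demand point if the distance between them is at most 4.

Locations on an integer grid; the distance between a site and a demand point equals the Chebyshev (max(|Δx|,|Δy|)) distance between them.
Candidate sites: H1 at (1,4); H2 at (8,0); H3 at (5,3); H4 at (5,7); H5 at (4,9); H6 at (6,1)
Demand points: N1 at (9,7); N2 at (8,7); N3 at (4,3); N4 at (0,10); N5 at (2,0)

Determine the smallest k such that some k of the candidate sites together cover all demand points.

Coverage sets (demand points within 4 of each site):
  H1: {N3, N5}
  H2: {N3}
  H3: {N1, N2, N3, N5}
  H4: {N1, N2, N3}
  H5: {N2, N4}
  H6: {N3, N5}
No single site covers all 5 demand points.
But {H3, H5} covers everything, so the minimum is 2.

2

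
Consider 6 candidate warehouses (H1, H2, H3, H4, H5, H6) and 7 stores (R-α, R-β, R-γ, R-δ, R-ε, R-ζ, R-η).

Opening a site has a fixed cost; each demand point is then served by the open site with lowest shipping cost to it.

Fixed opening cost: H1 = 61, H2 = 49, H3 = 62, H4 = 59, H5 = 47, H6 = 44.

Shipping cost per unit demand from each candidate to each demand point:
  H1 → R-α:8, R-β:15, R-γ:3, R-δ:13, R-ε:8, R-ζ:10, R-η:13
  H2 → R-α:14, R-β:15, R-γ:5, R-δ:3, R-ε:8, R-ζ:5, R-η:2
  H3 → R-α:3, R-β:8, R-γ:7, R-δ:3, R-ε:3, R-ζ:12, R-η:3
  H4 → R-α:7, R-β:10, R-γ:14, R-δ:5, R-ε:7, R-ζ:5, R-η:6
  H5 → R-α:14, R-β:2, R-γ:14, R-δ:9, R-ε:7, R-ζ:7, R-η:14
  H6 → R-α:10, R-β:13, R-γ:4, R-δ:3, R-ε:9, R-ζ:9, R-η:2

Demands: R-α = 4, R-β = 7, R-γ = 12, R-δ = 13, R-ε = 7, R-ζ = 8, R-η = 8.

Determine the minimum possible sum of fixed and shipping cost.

Open {H5, H6}: assign each demand point to its cheapest open site.
  R-α→H6 4×10=40, R-β→H5 7×2=14, R-γ→H6 12×4=48, R-δ→H6 13×3=39, R-ε→H5 7×7=49, R-ζ→H5 8×7=56, R-η→H6 8×2=16
  shipping cost 262, fixed 91 → total 353.
Compare {H2, H3}: shipping cost 244 + fixed 111 = 355.
Compare {H3, H5}: shipping cost 250 + fixed 109 = 359.
Compare {H3, H5, H6}: shipping cost 206 + fixed 153 = 359.
All other subsets cost ≥ 355. Minimum total cost: 353.

353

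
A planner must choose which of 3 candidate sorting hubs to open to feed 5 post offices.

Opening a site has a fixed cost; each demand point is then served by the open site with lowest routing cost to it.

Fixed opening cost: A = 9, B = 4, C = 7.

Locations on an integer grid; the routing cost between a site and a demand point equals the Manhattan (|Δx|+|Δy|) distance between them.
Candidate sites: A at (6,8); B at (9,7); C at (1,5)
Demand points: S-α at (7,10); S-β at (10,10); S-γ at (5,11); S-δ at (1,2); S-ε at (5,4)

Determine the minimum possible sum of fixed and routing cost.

36

Open {B, C}: assign each demand point to its cheapest open site.
  S-α→B 5, S-β→B 4, S-γ→B 8, S-δ→C 3, S-ε→C 5
  routing cost 25, fixed 11 → total 36.
Compare {A, C}: routing cost 21 + fixed 16 = 37.
Compare {A}: routing cost 29 + fixed 9 = 38.
Compare {A, B, C}: routing cost 19 + fixed 20 = 39.
All other subsets cost ≥ 37. Minimum total cost: 36.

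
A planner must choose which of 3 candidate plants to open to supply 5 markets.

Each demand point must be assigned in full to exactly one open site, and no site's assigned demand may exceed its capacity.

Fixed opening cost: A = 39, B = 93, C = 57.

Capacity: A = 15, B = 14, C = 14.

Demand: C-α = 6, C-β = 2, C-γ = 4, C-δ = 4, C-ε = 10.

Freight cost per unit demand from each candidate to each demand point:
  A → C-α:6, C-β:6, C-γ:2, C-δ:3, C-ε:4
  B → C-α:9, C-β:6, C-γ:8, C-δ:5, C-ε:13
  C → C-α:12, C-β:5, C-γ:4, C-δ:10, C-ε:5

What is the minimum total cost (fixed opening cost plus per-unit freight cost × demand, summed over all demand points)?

212

Open {A, C}; cheapest assignment that respects the capacities:
  A (cap 15, load 14): C-α, C-γ, C-δ — cost 6×6 + 4×2 + 4×3 = 56
  C (cap 14, load 12): C-β, C-ε — cost 2×5 + 10×5 = 60
  Shipping 116, fixed 96 → total 212.
  Any other capacity-feasible assignment to {A, C} ships for at least 116.
Compare {A, B}: its best feasible assignment gives total 266.
Compare {B, C}: its best feasible assignment gives total 302.
Every other set of open sites that can feasibly serve all demand totals ≥ 266 even under its best assignment. Minimum: 212.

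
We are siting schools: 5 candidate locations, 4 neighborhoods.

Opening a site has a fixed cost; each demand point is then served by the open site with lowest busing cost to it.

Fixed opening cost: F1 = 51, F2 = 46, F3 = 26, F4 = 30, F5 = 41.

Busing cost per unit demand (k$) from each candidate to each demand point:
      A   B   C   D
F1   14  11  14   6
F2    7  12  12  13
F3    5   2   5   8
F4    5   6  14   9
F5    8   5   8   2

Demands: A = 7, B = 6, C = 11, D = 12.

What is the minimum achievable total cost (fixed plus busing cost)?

193

Open {F3, F5}: assign each demand point to its cheapest open site.
  A→F3 7×5=35, B→F3 6×2=12, C→F3 11×5=55, D→F5 12×2=24
  busing cost 126, fixed 67 → total 193.
Compare {F3, F4, F5}: busing cost 126 + fixed 97 = 223.
Compare {F3}: busing cost 198 + fixed 26 = 224.
Compare {F5}: busing cost 198 + fixed 41 = 239.
All other subsets cost ≥ 223. Minimum total cost: 193.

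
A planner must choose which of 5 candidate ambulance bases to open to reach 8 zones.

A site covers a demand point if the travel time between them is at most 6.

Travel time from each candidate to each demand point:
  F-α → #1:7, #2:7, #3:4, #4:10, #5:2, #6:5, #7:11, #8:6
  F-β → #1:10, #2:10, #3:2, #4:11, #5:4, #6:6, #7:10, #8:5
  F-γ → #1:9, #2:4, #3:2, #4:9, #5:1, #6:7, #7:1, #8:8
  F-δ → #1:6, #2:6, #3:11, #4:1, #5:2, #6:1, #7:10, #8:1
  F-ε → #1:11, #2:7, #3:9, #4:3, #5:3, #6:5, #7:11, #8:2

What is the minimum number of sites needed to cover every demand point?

Coverage sets (demand points within 6 of each site):
  F-α: {#3, #5, #6, #8}
  F-β: {#3, #5, #6, #8}
  F-γ: {#2, #3, #5, #7}
  F-δ: {#1, #2, #4, #5, #6, #8}
  F-ε: {#4, #5, #6, #8}
No single site covers all 8 demand points.
But {F-γ, F-δ} covers everything, so the minimum is 2.

2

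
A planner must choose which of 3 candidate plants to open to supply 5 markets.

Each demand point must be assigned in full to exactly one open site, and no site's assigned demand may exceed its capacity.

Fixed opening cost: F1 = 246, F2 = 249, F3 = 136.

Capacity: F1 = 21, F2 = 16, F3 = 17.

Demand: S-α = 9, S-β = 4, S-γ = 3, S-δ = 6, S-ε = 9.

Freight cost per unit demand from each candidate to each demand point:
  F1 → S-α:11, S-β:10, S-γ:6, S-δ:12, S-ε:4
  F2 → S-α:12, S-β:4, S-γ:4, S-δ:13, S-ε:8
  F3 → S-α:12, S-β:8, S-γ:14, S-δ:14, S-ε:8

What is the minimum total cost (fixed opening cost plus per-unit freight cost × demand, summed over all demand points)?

648

Open {F1, F3}; cheapest assignment that respects the capacities:
  F1 (cap 21, load 18): S-γ, S-δ, S-ε — cost 3×6 + 6×12 + 9×4 = 126
  F3 (cap 17, load 13): S-α, S-β — cost 9×12 + 4×8 = 140
  Shipping 266, fixed 382 → total 648.
  Any other capacity-feasible assignment to {F1, F3} ships for at least 266.
Compare {F2, F3}: its best feasible assignment gives total 677.
Compare {F1, F2}: its best feasible assignment gives total 736.
Every other set of open sites that can feasibly serve all demand totals ≥ 677 even under its best assignment. Minimum: 648.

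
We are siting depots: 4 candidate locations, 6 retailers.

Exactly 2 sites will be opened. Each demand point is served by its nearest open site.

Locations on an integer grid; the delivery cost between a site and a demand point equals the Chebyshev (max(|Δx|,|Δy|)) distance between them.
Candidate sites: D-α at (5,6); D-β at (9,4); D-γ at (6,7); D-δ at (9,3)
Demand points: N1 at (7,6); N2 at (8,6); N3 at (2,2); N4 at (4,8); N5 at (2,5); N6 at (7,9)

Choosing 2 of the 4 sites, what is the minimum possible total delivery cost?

Open {D-α, D-γ}.
  N1→D-γ 1, N2→D-γ 2, N3→D-α 4, N4→D-α 2, N5→D-α 3, N6→D-γ 2  ⇒ total 14.
Compare {D-α, D-β}: total 16.
Compare {D-β, D-γ}: total 16.
No size-2 selection does better; minimum is 14.

14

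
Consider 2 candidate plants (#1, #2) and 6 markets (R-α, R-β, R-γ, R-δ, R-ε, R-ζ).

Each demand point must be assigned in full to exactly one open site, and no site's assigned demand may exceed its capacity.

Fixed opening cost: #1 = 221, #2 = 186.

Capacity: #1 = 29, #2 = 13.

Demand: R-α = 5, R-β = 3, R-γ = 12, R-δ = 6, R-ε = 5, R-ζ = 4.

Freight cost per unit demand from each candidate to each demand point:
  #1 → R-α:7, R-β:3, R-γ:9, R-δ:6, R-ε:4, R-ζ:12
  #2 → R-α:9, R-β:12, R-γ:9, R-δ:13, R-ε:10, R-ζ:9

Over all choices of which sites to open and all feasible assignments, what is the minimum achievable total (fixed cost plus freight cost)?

661

Open {#1, #2}; cheapest assignment that respects the capacities:
  #1 (cap 29, load 26): R-β, R-γ, R-δ, R-ε — cost 3×3 + 12×9 + 6×6 + 5×4 = 173
  #2 (cap 13, load 9): R-α, R-ζ — cost 5×9 + 4×9 = 81
  Shipping 254, fixed 407 → total 661.
  Any other capacity-feasible assignment to {#1, #2} ships for at least 254.
Total demand is 35 and no other set of sites has combined capacity ≥ 35, so {#1, #2} is the only feasible choice of open sites. Minimum: 661.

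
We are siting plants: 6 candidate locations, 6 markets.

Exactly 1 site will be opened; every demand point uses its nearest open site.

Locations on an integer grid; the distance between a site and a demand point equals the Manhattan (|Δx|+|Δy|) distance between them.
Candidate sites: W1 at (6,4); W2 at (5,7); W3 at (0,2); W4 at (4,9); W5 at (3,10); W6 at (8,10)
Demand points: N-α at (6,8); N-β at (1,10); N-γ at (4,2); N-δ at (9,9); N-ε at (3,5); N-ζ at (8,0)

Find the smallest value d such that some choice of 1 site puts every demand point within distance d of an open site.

Open {W2}.
  Farthest demand point is N-ζ at distance 10 (to W2); all others are ≤ 10.
With {W1} the worst case is 11.
With {W6} the worst case is 12.
No size-1 selection achieves below 10.

10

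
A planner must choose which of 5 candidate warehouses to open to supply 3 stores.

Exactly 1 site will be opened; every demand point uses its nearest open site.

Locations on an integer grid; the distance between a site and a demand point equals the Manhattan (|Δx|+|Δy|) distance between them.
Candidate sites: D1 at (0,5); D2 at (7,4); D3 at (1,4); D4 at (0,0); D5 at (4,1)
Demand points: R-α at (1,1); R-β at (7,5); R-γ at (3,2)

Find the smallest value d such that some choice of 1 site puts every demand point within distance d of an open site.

7

Open {D1}.
  Farthest demand point is R-β at distance 7 (to D1); all others are ≤ 7.
With {D3} the worst case is 7.
With {D5} the worst case is 7.
No size-1 selection achieves below 7.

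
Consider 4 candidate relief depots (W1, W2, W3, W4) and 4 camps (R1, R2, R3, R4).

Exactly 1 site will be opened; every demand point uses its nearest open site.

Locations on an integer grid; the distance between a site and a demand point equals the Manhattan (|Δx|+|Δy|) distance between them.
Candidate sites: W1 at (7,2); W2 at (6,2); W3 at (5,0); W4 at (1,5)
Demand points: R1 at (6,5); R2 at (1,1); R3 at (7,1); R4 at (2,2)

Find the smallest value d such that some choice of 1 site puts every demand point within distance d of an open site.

Open {W2}.
  Farthest demand point is R2 at distance 6 (to W2); all others are ≤ 6.
With {W3} the worst case is 6.
With {W1} the worst case is 7.
No size-1 selection achieves below 6.

6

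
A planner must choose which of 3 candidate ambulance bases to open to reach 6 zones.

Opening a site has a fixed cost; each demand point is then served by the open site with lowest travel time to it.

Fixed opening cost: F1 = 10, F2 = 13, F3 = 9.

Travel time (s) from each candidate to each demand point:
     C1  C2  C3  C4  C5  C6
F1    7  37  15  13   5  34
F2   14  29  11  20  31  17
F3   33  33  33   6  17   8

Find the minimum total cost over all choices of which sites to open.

93

Open {F1, F3}: assign each demand point to its cheapest open site.
  C1→F1 7, C2→F3 33, C3→F1 15, C4→F3 6, C5→F1 5, C6→F3 8
  travel time 74, fixed 19 → total 93.
Compare {F1, F2, F3}: travel time 66 + fixed 32 = 98.
Compare {F1, F2}: travel time 82 + fixed 23 = 105.
Compare {F2, F3}: travel time 85 + fixed 22 = 107.
All other subsets cost ≥ 98. Minimum total cost: 93.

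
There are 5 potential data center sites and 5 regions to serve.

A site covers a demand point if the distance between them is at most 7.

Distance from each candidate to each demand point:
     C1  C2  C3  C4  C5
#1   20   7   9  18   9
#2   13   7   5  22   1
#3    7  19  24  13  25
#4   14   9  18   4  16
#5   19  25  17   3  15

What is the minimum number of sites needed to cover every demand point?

Coverage sets (demand points within 7 of each site):
  #1: {C2}
  #2: {C2, C3, C5}
  #3: {C1}
  #4: {C4}
  #5: {C4}
No 2 sites suffice: every size-2 union leaves at least one demand point uncovered.
But {#2, #3, #4} covers everything, so the minimum is 3.

3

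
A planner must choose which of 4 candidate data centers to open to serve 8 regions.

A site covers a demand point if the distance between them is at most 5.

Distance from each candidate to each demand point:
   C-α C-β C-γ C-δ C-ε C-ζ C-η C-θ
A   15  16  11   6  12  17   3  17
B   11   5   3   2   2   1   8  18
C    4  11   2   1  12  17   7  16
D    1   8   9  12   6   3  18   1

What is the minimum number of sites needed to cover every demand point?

Coverage sets (demand points within 5 of each site):
  A: {C-η}
  B: {C-β, C-γ, C-δ, C-ε, C-ζ}
  C: {C-α, C-γ, C-δ}
  D: {C-α, C-ζ, C-θ}
No 2 sites suffice: every size-2 union leaves at least one demand point uncovered.
But {A, B, D} covers everything, so the minimum is 3.

3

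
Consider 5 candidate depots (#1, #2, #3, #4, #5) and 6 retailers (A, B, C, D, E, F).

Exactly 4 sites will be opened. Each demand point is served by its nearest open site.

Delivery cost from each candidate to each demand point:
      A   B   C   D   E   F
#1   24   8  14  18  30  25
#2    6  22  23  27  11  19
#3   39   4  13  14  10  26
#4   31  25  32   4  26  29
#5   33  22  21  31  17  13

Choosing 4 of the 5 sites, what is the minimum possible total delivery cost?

Open {#2, #3, #4, #5}.
  A→#2 6, B→#3 4, C→#3 13, D→#4 4, E→#3 10, F→#5 13  ⇒ total 50.
Compare {#1, #2, #3, #4}: total 56.
Compare {#1, #2, #4, #5}: total 56.
No size-4 selection does better; minimum is 50.

50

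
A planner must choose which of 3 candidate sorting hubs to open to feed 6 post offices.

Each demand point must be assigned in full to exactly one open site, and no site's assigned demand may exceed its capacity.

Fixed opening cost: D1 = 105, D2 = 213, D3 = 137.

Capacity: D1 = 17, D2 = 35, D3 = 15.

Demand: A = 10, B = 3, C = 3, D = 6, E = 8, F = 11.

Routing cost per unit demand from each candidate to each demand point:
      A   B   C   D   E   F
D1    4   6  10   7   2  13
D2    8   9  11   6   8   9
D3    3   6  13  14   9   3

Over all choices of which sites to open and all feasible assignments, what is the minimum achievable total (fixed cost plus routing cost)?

Open {D1, D2}; cheapest assignment that respects the capacities:
  D1 (cap 17, load 14): B, C, E — cost 3×6 + 3×10 + 8×2 = 64
  D2 (cap 35, load 27): A, D, F — cost 10×8 + 6×6 + 11×9 = 215
  Shipping 279, fixed 318 → total 597.
  Any other capacity-feasible assignment to {D1, D2} ships for at least 279.
Compare {D2, D3}: its best feasible assignment gives total 614.
Compare {D1, D2, D3}: its best feasible assignment gives total 668.
Every other set of open sites that can feasibly serve all demand totals ≥ 614 even under its best assignment. Minimum: 597.

597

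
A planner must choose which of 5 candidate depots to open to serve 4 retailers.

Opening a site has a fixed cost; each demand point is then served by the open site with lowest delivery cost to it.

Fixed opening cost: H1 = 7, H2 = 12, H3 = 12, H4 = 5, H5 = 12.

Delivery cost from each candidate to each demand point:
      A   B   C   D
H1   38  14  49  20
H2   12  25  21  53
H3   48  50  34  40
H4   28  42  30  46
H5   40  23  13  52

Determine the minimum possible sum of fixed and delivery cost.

86

Open {H1, H2}: assign each demand point to its cheapest open site.
  A→H2 12, B→H1 14, C→H2 21, D→H1 20
  delivery cost 67, fixed 19 → total 86.
Compare {H1, H2, H5}: delivery cost 59 + fixed 31 = 90.
Compare {H1, H2, H4}: delivery cost 67 + fixed 24 = 91.
Compare {H1, H2, H4, H5}: delivery cost 59 + fixed 36 = 95.
All other subsets cost ≥ 90. Minimum total cost: 86.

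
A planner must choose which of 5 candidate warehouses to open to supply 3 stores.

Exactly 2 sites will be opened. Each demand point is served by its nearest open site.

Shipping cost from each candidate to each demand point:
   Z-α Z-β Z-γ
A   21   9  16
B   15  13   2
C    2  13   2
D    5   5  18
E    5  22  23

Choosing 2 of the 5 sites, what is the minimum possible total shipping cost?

Open {C, D}.
  Z-α→C 2, Z-β→D 5, Z-γ→C 2  ⇒ total 9.
Compare {B, D}: total 12.
Compare {A, C}: total 13.
No size-2 selection does better; minimum is 9.

9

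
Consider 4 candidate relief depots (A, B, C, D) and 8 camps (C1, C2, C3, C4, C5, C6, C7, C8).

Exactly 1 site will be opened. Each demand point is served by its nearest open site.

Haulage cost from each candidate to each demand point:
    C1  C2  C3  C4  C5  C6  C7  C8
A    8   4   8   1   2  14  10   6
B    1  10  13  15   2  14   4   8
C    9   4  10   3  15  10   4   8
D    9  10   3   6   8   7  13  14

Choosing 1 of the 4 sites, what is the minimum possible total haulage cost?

53

Open {A}.
  C1→A 8, C2→A 4, C3→A 8, C4→A 1, C5→A 2, C6→A 14, C7→A 10, C8→A 6  ⇒ total 53.
Compare {C}: total 63.
Compare {B}: total 67.
No size-1 selection does better; minimum is 53.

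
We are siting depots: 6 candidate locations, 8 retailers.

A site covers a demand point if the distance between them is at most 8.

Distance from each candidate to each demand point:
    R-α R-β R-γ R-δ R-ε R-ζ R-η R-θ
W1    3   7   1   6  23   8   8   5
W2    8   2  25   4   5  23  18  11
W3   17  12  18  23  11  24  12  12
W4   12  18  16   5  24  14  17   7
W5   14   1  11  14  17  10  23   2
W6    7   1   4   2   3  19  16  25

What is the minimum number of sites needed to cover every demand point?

2

Coverage sets (demand points within 8 of each site):
  W1: {R-α, R-β, R-γ, R-δ, R-ζ, R-η, R-θ}
  W2: {R-α, R-β, R-δ, R-ε}
  W3: {}
  W4: {R-δ, R-θ}
  W5: {R-β, R-θ}
  W6: {R-α, R-β, R-γ, R-δ, R-ε}
No single site covers all 8 demand points.
But {W1, W2} covers everything, so the minimum is 2.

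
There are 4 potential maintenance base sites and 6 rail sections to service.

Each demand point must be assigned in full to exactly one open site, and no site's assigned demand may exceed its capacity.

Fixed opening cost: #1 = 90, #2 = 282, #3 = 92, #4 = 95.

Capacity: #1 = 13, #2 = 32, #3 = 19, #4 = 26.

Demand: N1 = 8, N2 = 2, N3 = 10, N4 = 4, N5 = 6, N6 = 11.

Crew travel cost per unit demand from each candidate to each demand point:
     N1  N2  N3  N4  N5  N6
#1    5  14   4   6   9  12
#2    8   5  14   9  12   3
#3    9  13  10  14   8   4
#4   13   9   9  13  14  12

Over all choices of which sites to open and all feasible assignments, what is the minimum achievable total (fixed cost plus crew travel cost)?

541

Open {#1, #3, #4}; cheapest assignment that respects the capacities:
  #1 (cap 13, load 12): N1, N4 — cost 8×5 + 4×6 = 64
  #3 (cap 19, load 17): N5, N6 — cost 6×8 + 11×4 = 92
  #4 (cap 26, load 12): N2, N3 — cost 2×9 + 10×9 = 108
  Shipping 264, fixed 277 → total 541.
  Any other capacity-feasible assignment to {#1, #3, #4} ships for at least 264.
Compare {#3, #4}: its best feasible assignment gives total 543.
Compare {#1, #2}: its best feasible assignment gives total 627.
Every other set of open sites that can feasibly serve all demand totals ≥ 543 even under its best assignment. Minimum: 541.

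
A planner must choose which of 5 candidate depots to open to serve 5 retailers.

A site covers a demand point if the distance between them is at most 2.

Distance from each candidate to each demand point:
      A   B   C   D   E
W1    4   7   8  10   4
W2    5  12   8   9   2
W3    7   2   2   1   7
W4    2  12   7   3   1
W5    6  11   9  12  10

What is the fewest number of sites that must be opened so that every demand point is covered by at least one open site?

Coverage sets (demand points within 2 of each site):
  W1: {}
  W2: {E}
  W3: {B, C, D}
  W4: {A, E}
  W5: {}
No single site covers all 5 demand points.
But {W3, W4} covers everything, so the minimum is 2.

2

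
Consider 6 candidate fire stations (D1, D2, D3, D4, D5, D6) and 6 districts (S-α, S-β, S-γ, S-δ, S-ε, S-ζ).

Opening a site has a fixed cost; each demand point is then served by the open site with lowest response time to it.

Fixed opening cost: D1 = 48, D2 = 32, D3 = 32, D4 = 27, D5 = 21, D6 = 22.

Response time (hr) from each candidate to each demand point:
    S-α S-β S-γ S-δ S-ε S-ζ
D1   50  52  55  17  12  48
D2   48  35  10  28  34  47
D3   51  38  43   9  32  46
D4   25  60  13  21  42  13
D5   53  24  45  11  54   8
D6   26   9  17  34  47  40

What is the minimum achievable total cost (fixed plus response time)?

Open {D5, D6}: assign each demand point to its cheapest open site.
  S-α→D6 26, S-β→D6 9, S-γ→D6 17, S-δ→D5 11, S-ε→D6 47, S-ζ→D5 8
  response time 118, fixed 43 → total 161.
Compare {D4, D5}: response time 123 + fixed 48 = 171.
Compare {D4, D6}: response time 123 + fixed 49 = 172.
Compare {D2, D5, D6}: response time 98 + fixed 75 = 173.
All other subsets cost ≥ 171. Minimum total cost: 161.

161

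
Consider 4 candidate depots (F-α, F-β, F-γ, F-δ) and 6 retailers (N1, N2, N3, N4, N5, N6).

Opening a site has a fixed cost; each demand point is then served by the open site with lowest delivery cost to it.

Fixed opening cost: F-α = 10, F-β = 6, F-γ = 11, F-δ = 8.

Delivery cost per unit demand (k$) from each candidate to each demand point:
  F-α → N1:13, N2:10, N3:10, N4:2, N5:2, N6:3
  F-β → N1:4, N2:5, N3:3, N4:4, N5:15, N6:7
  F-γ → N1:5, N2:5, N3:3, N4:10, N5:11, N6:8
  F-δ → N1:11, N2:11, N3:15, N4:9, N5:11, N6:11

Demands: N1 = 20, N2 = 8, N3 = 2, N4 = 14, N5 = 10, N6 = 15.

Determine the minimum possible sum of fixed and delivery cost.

235

Open {F-α, F-β}: assign each demand point to its cheapest open site.
  N1→F-β 20×4=80, N2→F-β 8×5=40, N3→F-β 2×3=6, N4→F-α 14×2=28, N5→F-α 10×2=20, N6→F-α 15×3=45
  delivery cost 219, fixed 16 → total 235.
Compare {F-α, F-β, F-δ}: delivery cost 219 + fixed 24 = 243.
Compare {F-α, F-β, F-γ}: delivery cost 219 + fixed 27 = 246.
Compare {F-α, F-β, F-γ, F-δ}: delivery cost 219 + fixed 35 = 254.
All other subsets cost ≥ 243. Minimum total cost: 235.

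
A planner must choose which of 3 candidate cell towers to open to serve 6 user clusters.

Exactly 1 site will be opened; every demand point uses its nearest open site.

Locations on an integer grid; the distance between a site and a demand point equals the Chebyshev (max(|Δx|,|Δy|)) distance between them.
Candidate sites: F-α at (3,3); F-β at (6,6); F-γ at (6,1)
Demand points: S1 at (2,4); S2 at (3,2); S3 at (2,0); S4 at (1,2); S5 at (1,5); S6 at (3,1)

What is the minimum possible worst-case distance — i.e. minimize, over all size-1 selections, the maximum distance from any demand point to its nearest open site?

3

Open {F-α}.
  Farthest demand point is S3 at distance 3 (to F-α); all others are ≤ 3.
With {F-γ} the worst case is 5.
With {F-β} the worst case is 6.
No size-1 selection achieves below 3.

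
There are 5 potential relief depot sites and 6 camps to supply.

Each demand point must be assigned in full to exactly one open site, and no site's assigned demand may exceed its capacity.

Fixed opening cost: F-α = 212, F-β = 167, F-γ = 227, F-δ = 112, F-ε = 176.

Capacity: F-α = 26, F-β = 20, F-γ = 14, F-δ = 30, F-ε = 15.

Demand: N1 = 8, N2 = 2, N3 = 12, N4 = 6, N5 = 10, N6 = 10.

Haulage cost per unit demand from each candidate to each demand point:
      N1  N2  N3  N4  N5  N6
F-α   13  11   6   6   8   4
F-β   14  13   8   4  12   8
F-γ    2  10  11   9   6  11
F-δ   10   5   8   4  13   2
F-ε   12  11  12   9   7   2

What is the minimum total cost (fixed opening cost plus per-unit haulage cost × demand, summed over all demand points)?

610

Open {F-α, F-δ}; cheapest assignment that respects the capacities:
  F-α (cap 26, load 22): N3, N5 — cost 12×6 + 10×8 = 152
  F-δ (cap 30, load 26): N1, N2, N4, N6 — cost 8×10 + 2×5 + 6×4 + 10×2 = 134
  Shipping 286, fixed 324 → total 610.
  Any other capacity-feasible assignment to {F-α, F-δ} ships for at least 286.
Compare {F-β, F-δ}: its best feasible assignment gives total 639.
Compare {F-γ, F-δ, F-ε}: its best feasible assignment gives total 751.
Every other set of open sites that can feasibly serve all demand totals ≥ 639 even under its best assignment. Minimum: 610.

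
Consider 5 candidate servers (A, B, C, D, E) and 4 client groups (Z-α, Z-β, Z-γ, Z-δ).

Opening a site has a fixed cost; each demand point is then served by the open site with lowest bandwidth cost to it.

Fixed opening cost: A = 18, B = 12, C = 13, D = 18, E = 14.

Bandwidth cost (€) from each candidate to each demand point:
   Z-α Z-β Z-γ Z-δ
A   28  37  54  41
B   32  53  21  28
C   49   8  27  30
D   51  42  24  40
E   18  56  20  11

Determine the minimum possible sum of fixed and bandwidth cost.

Open {C, E}: assign each demand point to its cheapest open site.
  Z-α→E 18, Z-β→C 8, Z-γ→E 20, Z-δ→E 11
  bandwidth cost 57, fixed 27 → total 84.
Compare {B, C, E}: bandwidth cost 57 + fixed 39 = 96.
Compare {A, C, E}: bandwidth cost 57 + fixed 45 = 102.
Compare {C, D, E}: bandwidth cost 57 + fixed 45 = 102.
All other subsets cost ≥ 96. Minimum total cost: 84.

84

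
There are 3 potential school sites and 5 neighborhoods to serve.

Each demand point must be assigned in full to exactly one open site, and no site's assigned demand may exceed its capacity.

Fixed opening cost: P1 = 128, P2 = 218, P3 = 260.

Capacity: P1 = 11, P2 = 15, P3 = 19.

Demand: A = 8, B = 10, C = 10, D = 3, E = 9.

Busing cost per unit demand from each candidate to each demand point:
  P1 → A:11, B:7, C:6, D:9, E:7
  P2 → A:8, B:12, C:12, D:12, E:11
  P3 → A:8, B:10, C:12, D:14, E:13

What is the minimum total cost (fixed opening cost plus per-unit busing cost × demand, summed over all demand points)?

965

Open {P1, P2, P3}; cheapest assignment that respects the capacities:
  P1 (cap 11, load 10): C — cost 10×6 = 60
  P2 (cap 15, load 12): D, E — cost 3×12 + 9×11 = 135
  P3 (cap 19, load 18): A, B — cost 8×8 + 10×10 = 164
  Shipping 359, fixed 606 → total 965.
  Any other capacity-feasible assignment to {P1, P2, P3} ships for at least 359.
Total demand is 40 and no other set of sites has combined capacity ≥ 40, so {P1, P2, P3} is the only feasible choice of open sites. Minimum: 965.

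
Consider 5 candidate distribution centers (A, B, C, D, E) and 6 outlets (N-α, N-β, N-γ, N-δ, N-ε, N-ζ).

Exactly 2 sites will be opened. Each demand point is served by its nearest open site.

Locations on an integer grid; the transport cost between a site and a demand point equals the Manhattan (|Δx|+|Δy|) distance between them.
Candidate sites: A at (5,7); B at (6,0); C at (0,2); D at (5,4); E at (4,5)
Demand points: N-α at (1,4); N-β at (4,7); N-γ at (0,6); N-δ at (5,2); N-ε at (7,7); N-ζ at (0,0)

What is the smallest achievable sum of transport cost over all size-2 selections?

17

Open {A, C}.
  N-α→C 3, N-β→A 1, N-γ→C 4, N-δ→A 5, N-ε→A 2, N-ζ→C 2  ⇒ total 17.
Compare {C, D}: total 20.
Compare {C, E}: total 20.
No size-2 selection does better; minimum is 17.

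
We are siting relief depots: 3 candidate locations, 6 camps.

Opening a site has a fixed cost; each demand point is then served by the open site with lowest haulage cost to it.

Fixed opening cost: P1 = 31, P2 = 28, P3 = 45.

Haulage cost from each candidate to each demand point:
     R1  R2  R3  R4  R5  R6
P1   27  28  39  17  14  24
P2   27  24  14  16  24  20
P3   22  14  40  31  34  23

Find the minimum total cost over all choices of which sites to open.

153

Open {P2}: assign each demand point to its cheapest open site.
  R1→P2 27, R2→P2 24, R3→P2 14, R4→P2 16, R5→P2 24, R6→P2 20
  haulage cost 125, fixed 28 → total 153.
Compare {P1, P2}: haulage cost 115 + fixed 59 = 174.
Compare {P1}: haulage cost 149 + fixed 31 = 180.
Compare {P2, P3}: haulage cost 110 + fixed 73 = 183.
All other subsets cost ≥ 174. Minimum total cost: 153.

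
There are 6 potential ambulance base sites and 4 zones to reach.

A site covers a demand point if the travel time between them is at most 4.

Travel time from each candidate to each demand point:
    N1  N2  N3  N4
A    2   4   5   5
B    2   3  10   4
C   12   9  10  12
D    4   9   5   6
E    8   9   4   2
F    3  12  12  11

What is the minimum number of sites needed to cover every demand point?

Coverage sets (demand points within 4 of each site):
  A: {N1, N2}
  B: {N1, N2, N4}
  C: {}
  D: {N1}
  E: {N3, N4}
  F: {N1}
No single site covers all 4 demand points.
But {A, E} covers everything, so the minimum is 2.

2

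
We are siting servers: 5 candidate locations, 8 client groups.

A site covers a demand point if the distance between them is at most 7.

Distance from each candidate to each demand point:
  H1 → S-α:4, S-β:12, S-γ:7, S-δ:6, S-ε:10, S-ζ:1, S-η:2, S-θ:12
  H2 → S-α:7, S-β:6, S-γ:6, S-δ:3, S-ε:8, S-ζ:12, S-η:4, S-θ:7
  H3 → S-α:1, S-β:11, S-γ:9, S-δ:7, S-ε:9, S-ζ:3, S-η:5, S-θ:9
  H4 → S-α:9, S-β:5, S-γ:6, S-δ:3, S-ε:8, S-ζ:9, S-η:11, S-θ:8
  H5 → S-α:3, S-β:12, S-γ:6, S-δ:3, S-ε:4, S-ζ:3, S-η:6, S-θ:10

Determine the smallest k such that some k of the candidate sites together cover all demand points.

Coverage sets (demand points within 7 of each site):
  H1: {S-α, S-γ, S-δ, S-ζ, S-η}
  H2: {S-α, S-β, S-γ, S-δ, S-η, S-θ}
  H3: {S-α, S-δ, S-ζ, S-η}
  H4: {S-β, S-γ, S-δ}
  H5: {S-α, S-γ, S-δ, S-ε, S-ζ, S-η}
No single site covers all 8 demand points.
But {H2, H5} covers everything, so the minimum is 2.

2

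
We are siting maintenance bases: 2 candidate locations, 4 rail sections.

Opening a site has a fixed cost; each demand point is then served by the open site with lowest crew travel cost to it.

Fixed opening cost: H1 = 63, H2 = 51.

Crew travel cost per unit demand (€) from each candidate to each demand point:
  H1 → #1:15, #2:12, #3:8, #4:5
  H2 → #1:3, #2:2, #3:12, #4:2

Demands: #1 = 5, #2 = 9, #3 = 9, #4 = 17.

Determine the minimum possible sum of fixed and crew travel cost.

226

Open {H2}: assign each demand point to its cheapest open site.
  #1→H2 5×3=15, #2→H2 9×2=18, #3→H2 9×12=108, #4→H2 17×2=34
  crew travel cost 175, fixed 51 → total 226.
Compare {H1, H2}: crew travel cost 139 + fixed 114 = 253.
Compare {H1}: crew travel cost 340 + fixed 63 = 403.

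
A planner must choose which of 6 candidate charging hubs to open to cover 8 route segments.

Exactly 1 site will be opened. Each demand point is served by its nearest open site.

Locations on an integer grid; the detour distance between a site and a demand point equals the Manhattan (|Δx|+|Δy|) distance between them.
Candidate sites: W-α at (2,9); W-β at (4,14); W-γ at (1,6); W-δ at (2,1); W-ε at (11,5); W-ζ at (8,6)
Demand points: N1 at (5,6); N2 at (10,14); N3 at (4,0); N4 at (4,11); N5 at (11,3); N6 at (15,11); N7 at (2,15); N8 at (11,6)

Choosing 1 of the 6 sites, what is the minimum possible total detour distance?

Open {W-ζ}.
  N1→W-ζ 3, N2→W-ζ 10, N3→W-ζ 10, N4→W-ζ 9, N5→W-ζ 6, N6→W-ζ 12, N7→W-ζ 15, N8→W-ζ 3  ⇒ total 68.
Compare {W-ε}: total 74.
Compare {W-α}: total 82.
No size-1 selection does better; minimum is 68.

68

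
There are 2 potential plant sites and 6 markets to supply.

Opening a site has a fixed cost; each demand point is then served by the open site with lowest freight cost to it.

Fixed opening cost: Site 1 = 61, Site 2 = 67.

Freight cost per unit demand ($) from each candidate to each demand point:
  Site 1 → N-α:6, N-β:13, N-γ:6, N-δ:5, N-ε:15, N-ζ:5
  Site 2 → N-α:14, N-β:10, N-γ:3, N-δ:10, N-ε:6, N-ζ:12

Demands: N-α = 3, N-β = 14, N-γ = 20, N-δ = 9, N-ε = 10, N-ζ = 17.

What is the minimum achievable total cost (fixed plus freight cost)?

536

Open {Site 1, Site 2}: assign each demand point to its cheapest open site.
  N-α→Site 1 3×6=18, N-β→Site 2 14×10=140, N-γ→Site 2 20×3=60, N-δ→Site 1 9×5=45, N-ε→Site 2 10×6=60, N-ζ→Site 1 17×5=85
  freight cost 408, fixed 128 → total 536.
Compare {Site 1}: freight cost 600 + fixed 61 = 661.
Compare {Site 2}: freight cost 596 + fixed 67 = 663.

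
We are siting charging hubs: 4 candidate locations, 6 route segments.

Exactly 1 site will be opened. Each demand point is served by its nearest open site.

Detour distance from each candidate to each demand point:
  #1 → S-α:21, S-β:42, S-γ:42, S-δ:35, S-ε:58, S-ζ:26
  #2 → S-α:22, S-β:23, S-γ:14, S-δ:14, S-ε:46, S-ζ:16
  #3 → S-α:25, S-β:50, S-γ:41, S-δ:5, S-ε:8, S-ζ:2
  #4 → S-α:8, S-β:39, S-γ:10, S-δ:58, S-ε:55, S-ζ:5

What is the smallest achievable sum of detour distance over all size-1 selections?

Open {#3}.
  S-α→#3 25, S-β→#3 50, S-γ→#3 41, S-δ→#3 5, S-ε→#3 8, S-ζ→#3 2  ⇒ total 131.
Compare {#2}: total 135.
Compare {#4}: total 175.
No size-1 selection does better; minimum is 131.

131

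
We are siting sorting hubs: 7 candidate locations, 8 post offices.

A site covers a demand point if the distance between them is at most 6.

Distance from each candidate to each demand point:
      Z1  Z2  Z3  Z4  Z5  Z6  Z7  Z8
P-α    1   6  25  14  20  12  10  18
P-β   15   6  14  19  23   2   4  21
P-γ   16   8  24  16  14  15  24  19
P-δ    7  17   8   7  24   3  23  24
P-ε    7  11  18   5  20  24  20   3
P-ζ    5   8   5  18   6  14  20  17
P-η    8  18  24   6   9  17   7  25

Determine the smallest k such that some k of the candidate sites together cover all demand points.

3

Coverage sets (demand points within 6 of each site):
  P-α: {Z1, Z2}
  P-β: {Z2, Z6, Z7}
  P-γ: {}
  P-δ: {Z6}
  P-ε: {Z4, Z8}
  P-ζ: {Z1, Z3, Z5}
  P-η: {Z4}
No 2 sites suffice: every size-2 union leaves at least one demand point uncovered.
But {P-β, P-ε, P-ζ} covers everything, so the minimum is 3.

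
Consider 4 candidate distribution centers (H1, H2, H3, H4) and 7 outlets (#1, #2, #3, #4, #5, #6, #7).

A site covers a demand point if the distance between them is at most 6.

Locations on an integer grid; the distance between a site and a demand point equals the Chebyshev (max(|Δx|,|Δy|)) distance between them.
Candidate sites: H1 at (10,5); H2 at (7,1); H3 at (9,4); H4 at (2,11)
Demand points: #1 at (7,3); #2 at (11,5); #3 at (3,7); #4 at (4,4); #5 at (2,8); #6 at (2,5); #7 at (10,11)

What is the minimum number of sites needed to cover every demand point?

2

Coverage sets (demand points within 6 of each site):
  H1: {#1, #2, #4, #7}
  H2: {#1, #2, #3, #4, #6}
  H3: {#1, #2, #3, #4}
  H4: {#3, #5, #6}
No single site covers all 7 demand points.
But {H1, H4} covers everything, so the minimum is 2.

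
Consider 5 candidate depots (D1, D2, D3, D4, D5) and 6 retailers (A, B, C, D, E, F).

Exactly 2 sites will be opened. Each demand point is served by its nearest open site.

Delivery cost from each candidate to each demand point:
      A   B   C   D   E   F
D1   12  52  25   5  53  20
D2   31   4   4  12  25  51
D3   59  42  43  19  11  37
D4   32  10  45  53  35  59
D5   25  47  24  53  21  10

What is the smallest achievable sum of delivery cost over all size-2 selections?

Open {D1, D2}.
  A→D1 12, B→D2 4, C→D2 4, D→D1 5, E→D2 25, F→D1 20  ⇒ total 70.
Compare {D2, D5}: total 76.
Compare {D2, D3}: total 99.
No size-2 selection does better; minimum is 70.

70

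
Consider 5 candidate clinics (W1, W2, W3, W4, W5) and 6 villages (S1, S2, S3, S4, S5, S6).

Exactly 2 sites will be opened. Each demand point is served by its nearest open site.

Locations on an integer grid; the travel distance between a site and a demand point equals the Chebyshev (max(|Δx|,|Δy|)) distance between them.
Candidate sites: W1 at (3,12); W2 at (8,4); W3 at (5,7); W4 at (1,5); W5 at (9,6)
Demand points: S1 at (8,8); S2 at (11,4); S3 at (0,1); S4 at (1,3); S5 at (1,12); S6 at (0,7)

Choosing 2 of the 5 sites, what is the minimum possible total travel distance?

Open {W4, W5}.
  S1→W5 2, S2→W5 2, S3→W4 4, S4→W4 2, S5→W4 7, S6→W4 2  ⇒ total 19.
Compare {W2, W4}: total 22.
Compare {W3, W4}: total 22.
No size-2 selection does better; minimum is 19.

19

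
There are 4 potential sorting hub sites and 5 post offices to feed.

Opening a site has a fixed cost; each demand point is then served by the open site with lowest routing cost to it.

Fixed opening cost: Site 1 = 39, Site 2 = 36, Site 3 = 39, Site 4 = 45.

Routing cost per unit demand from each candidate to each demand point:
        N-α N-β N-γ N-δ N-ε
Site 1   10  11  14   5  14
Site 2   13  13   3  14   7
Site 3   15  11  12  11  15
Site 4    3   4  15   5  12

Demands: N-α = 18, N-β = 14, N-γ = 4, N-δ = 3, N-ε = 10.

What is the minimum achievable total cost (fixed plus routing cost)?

288

Open {Site 2, Site 4}: assign each demand point to its cheapest open site.
  N-α→Site 4 18×3=54, N-β→Site 4 14×4=56, N-γ→Site 2 4×3=12, N-δ→Site 4 3×5=15, N-ε→Site 2 10×7=70
  routing cost 207, fixed 81 → total 288.
Compare {Site 1, Site 2, Site 4}: routing cost 207 + fixed 120 = 327.
Compare {Site 2, Site 3, Site 4}: routing cost 207 + fixed 120 = 327.
Compare {Site 4}: routing cost 305 + fixed 45 = 350.
All other subsets cost ≥ 327. Minimum total cost: 288.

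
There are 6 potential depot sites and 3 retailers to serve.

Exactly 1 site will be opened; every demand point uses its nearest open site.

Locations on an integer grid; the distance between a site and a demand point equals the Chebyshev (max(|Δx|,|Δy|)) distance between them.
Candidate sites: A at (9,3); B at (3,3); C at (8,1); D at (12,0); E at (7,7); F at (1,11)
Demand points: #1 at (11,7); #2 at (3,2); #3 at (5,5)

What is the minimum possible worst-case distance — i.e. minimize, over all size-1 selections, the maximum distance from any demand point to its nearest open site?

Open {E}.
  Farthest demand point is #2 at distance 5 (to E); all others are ≤ 5.
With {A} the worst case is 6.
With {C} the worst case is 6.
No size-1 selection achieves below 5.

5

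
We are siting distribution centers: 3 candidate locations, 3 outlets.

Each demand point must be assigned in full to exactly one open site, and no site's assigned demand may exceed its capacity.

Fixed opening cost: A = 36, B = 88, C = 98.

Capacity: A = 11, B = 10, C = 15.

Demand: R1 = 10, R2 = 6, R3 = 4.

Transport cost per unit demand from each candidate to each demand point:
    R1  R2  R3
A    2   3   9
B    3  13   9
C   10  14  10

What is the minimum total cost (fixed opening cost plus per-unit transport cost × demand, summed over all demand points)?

Open {A, B}; cheapest assignment that respects the capacities:
  A (cap 11, load 10): R2, R3 — cost 6×3 + 4×9 = 54
  B (cap 10, load 10): R1 — cost 10×3 = 30
  Shipping 84, fixed 124 → total 208.
  Any other capacity-feasible assignment to {A, B} ships for at least 84.
Compare {A, C}: its best feasible assignment gives total 278.
Compare {A, B, C}: its best feasible assignment gives total 306.
Every other set of open sites that can feasibly serve all demand totals ≥ 278 even under its best assignment. Minimum: 208.

208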